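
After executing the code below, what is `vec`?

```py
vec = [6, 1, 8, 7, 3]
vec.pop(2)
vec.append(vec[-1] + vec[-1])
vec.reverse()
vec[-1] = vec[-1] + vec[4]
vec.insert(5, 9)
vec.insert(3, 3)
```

pop(2) removes 8 → [6, 1, 7, 3]
append vec[-1]+vec[-1] = 3+3 = 6 → [6, 1, 7, 3, 6]
reverse → [6, 3, 7, 1, 6]
vec[-1] = vec[-1]+vec[4] = 6+6 = 12 → [6, 3, 7, 1, 12]
insert 9 at 5 → [6, 3, 7, 1, 12, 9]
insert 3 at 3 → [6, 3, 7, 3, 1, 12, 9]

[6, 3, 7, 3, 1, 12, 9]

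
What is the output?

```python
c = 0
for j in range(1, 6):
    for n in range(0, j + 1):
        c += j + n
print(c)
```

j=1,n=0: c = 0+1 = 1
j=1,n=1: c = 1+2 = 3
j=2,n=0: c = 3+2 = 5
j=2,n=1: c = 5+3 = 8
j=2,n=2: c = 8+4 = 12
j=3,n=0: c = 12+3 = 15
j=3,n=1: c = 15+4 = 19
j=3,n=2: c = 19+5 = 24
j=3,n=3: c = 24+6 = 30
j=4,n=0: c = 30+4 = 34
j=4,n=1: c = 34+5 = 39
j=4,n=2: c = 39+6 = 45
j=4,n=3: c = 45+7 = 52
j=4,n=4: c = 52+8 = 60
j=5,n=0: c = 60+5 = 65
j=5,n=1: c = 65+6 = 71
j=5,n=2: c = 71+7 = 78
j=5,n=3: c = 78+8 = 86
j=5,n=4: c = 86+9 = 95
j=5,n=5: c = 95+10 = 105

105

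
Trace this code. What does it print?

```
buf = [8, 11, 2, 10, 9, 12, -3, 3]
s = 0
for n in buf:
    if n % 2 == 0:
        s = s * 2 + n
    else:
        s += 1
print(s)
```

116

n=8: even, s = 0*2+8 = 8
n=11: not even, s = 8+1 = 9
n=2: even, s = 9*2+2 = 20
n=10: even, s = 20*2+10 = 50
n=9: not even, s = 50+1 = 51
n=12: even, s = 51*2+12 = 114
n=-3: not even, s = 114+1 = 115
n=3: not even, s = 115+1 = 116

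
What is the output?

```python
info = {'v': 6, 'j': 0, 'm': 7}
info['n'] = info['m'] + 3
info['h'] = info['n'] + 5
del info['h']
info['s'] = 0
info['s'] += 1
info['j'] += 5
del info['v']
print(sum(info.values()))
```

info['n'] = info['m']+3 = 10 → {'v': 6, 'j': 0, 'm': 7, 'n': 10}
info['h'] = info['n']+5 = 15 → {'v': 6, 'j': 0, 'm': 7, 'n': 10, 'h': 15}
del 'h' → {'v': 6, 'j': 0, 'm': 7, 'n': 10}
info['s'] = 0 → {'v': 6, 'j': 0, 'm': 7, 'n': 10, 's': 0}
info['s'] = 0+1 = 1 → {'v': 6, 'j': 0, 'm': 7, 'n': 10, 's': 1}
info['j'] = 0+5 = 5 → {'v': 6, 'j': 5, 'm': 7, 'n': 10, 's': 1}
del 'v' → {'j': 5, 'm': 7, 'n': 10, 's': 1}
sum of values = 23

23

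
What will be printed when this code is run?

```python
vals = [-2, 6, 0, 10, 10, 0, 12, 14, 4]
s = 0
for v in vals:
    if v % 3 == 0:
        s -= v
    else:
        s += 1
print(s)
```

-13

v=-2: not %3==0, s = 0+1 = 1
v=6: %3==0, s = 1-6 = -5
v=0: %3==0, s = (-5)-0 = -5
v=10: not %3==0, s = (-5)+1 = -4
v=10: not %3==0, s = (-4)+1 = -3
v=0: %3==0, s = (-3)-0 = -3
v=12: %3==0, s = (-3)-12 = -15
v=14: not %3==0, s = (-15)+1 = -14
v=4: not %3==0, s = (-14)+1 = -13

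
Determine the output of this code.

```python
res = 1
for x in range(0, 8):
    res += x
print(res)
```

x=0: res = 1+0 = 1
x=1: res = 1+1 = 2
x=2: res = 2+2 = 4
x=3: res = 4+3 = 7
x=4: res = 7+4 = 11
x=5: res = 11+5 = 16
x=6: res = 16+6 = 22
x=7: res = 22+7 = 29

29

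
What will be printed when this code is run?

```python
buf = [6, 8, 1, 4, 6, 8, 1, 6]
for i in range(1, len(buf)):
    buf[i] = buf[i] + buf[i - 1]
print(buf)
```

[6, 14, 15, 19, 25, 33, 34, 40]

i=1: buf[1] = 8+6 = 14 → [6, 14, 1, 4, 6, 8, 1, 6]
i=2: buf[2] = 1+14 = 15 → [6, 14, 15, 4, 6, 8, 1, 6]
i=3: buf[3] = 4+15 = 19 → [6, 14, 15, 19, 6, 8, 1, 6]
i=4: buf[4] = 6+19 = 25 → [6, 14, 15, 19, 25, 8, 1, 6]
i=5: buf[5] = 8+25 = 33 → [6, 14, 15, 19, 25, 33, 1, 6]
i=6: buf[6] = 1+33 = 34 → [6, 14, 15, 19, 25, 33, 34, 6]
i=7: buf[7] = 6+34 = 40 → [6, 14, 15, 19, 25, 33, 34, 40]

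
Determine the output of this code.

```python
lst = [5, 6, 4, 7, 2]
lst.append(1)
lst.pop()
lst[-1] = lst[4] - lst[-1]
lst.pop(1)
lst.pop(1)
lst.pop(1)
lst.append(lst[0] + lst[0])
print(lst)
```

append 1 → [5, 6, 4, 7, 2, 1]
pop() removes 1 → [5, 6, 4, 7, 2]
lst[-1] = lst[4]-lst[-1] = 2-2 = 0 → [5, 6, 4, 7, 0]
pop(1) removes 6 → [5, 4, 7, 0]
pop(1) removes 4 → [5, 7, 0]
pop(1) removes 7 → [5, 0]
append lst[0]+lst[0] = 5+5 = 10 → [5, 0, 10]

[5, 0, 10]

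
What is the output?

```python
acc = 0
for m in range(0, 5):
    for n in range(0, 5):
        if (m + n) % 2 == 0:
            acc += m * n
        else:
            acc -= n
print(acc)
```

28

m=0,n=0: even sum, acc = 0+0 = 0
m=0,n=1: odd sum, acc = 0-1 = -1
m=0,n=2: even sum, acc = (-1)+0 = -1
m=0,n=3: odd sum, acc = (-1)-3 = -4
m=0,n=4: even sum, acc = (-4)+0 = -4
m=1,n=0: odd sum, acc = (-4)-0 = -4
m=1,n=1: even sum, acc = (-4)+1 = -3
m=1,n=2: odd sum, acc = (-3)-2 = -5
m=1,n=3: even sum, acc = (-5)+3 = -2
m=1,n=4: odd sum, acc = (-2)-4 = -6
m=2,n=0: even sum, acc = (-6)+0 = -6
m=2,n=1: odd sum, acc = (-6)-1 = -7
m=2,n=2: even sum, acc = (-7)+4 = -3
m=2,n=3: odd sum, acc = (-3)-3 = -6
m=2,n=4: even sum, acc = (-6)+8 = 2
m=3,n=0: odd sum, acc = 2-0 = 2
m=3,n=1: even sum, acc = 2+3 = 5
m=3,n=2: odd sum, acc = 5-2 = 3
m=3,n=3: even sum, acc = 3+9 = 12
m=3,n=4: odd sum, acc = 12-4 = 8
m=4,n=0: even sum, acc = 8+0 = 8
m=4,n=1: odd sum, acc = 8-1 = 7
m=4,n=2: even sum, acc = 7+8 = 15
m=4,n=3: odd sum, acc = 15-3 = 12
m=4,n=4: even sum, acc = 12+16 = 28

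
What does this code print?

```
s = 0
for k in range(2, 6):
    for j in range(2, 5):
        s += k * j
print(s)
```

k=2,j=2: s = 0+4 = 4
k=2,j=3: s = 4+6 = 10
k=2,j=4: s = 10+8 = 18
k=3,j=2: s = 18+6 = 24
k=3,j=3: s = 24+9 = 33
k=3,j=4: s = 33+12 = 45
k=4,j=2: s = 45+8 = 53
k=4,j=3: s = 53+12 = 65
k=4,j=4: s = 65+16 = 81
k=5,j=2: s = 81+10 = 91
k=5,j=3: s = 91+15 = 106
k=5,j=4: s = 106+20 = 126

126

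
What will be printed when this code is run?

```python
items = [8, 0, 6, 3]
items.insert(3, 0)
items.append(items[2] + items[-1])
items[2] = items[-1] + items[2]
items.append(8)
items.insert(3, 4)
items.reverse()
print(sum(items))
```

insert 0 at 3 → [8, 0, 6, 0, 3]
append items[2]+items[-1] = 6+3 = 9 → [8, 0, 6, 0, 3, 9]
items[2] = items[-1]+items[2] = 9+6 = 15 → [8, 0, 15, 0, 3, 9]
append 8 → [8, 0, 15, 0, 3, 9, 8]
insert 4 at 3 → [8, 0, 15, 4, 0, 3, 9, 8]
reverse → [8, 9, 3, 0, 4, 15, 0, 8]
sum = 47

47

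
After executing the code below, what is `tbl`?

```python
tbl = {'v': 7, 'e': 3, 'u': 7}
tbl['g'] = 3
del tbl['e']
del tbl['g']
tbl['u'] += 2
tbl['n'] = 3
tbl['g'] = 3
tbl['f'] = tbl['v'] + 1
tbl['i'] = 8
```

tbl['g'] = 3 → {'v': 7, 'e': 3, 'u': 7, 'g': 3}
del 'e' → {'v': 7, 'u': 7, 'g': 3}
del 'g' → {'v': 7, 'u': 7}
tbl['u'] = 7+2 = 9 → {'v': 7, 'u': 9}
tbl['n'] = 3 → {'v': 7, 'u': 9, 'n': 3}
tbl['g'] = 3 → {'v': 7, 'u': 9, 'n': 3, 'g': 3}
tbl['f'] = tbl['v']+1 = 8 → {'v': 7, 'u': 9, 'n': 3, 'g': 3, 'f': 8}
tbl['i'] = 8 → {'v': 7, 'u': 9, 'n': 3, 'g': 3, 'f': 8, 'i': 8}

{'v': 7, 'u': 9, 'n': 3, 'g': 3, 'f': 8, 'i': 8}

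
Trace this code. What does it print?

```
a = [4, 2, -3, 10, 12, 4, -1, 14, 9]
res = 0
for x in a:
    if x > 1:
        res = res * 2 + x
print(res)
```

x=4: >1, res = 0*2+4 = 4
x=2: >1, res = 4*2+2 = 10
x=-3: not >1
x=10: >1, res = 10*2+10 = 30
x=12: >1, res = 30*2+12 = 72
x=4: >1, res = 72*2+4 = 148
x=-1: not >1
x=14: >1, res = 148*2+14 = 310
x=9: >1, res = 310*2+9 = 629

629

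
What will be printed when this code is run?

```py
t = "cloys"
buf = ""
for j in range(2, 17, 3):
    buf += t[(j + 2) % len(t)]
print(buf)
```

j=2: add t[4]='s' → 's'
j=5: add t[2]='o' → 'so'
j=8: add t[0]='c' → 'soc'
j=11: add t[3]='y' → 'socy'
j=14: add t[1]='l' → 'socyl'

socyl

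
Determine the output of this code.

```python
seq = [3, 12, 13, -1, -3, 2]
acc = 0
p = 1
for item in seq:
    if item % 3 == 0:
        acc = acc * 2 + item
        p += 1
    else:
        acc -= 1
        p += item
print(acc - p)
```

10

item=3: %3==0, acc = 0*2+3 = 3; p=2
item=12: %3==0, acc = 3*2+12 = 18; p=3
item=13: not %3==0, acc = 18-1 = 17; p=16
item=-1: not %3==0, acc = 17-1 = 16; p=15
item=-3: %3==0, acc = 16*2+(-3) = 29; p=16
item=2: not %3==0, acc = 29-1 = 28; p=18
acc-p = 28-18 = 10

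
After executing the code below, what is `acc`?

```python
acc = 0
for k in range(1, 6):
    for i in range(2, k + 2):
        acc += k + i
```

105

k=1,i=2: acc = 0+3 = 3
k=2,i=2: acc = 3+4 = 7
k=2,i=3: acc = 7+5 = 12
k=3,i=2: acc = 12+5 = 17
k=3,i=3: acc = 17+6 = 23
k=3,i=4: acc = 23+7 = 30
k=4,i=2: acc = 30+6 = 36
k=4,i=3: acc = 36+7 = 43
k=4,i=4: acc = 43+8 = 51
k=4,i=5: acc = 51+9 = 60
k=5,i=2: acc = 60+7 = 67
k=5,i=3: acc = 67+8 = 75
k=5,i=4: acc = 75+9 = 84
k=5,i=5: acc = 84+10 = 94
k=5,i=6: acc = 94+11 = 105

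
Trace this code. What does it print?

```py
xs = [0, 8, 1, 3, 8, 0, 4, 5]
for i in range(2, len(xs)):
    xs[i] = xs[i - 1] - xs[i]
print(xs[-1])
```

-13

i=2: xs[2] = 8-1 = 7 → [0, 8, 7, 3, 8, 0, 4, 5]
i=3: xs[3] = 7-3 = 4 → [0, 8, 7, 4, 8, 0, 4, 5]
i=4: xs[4] = 4-8 = -4 → [0, 8, 7, 4, -4, 0, 4, 5]
i=5: xs[5] = (-4)-0 = -4 → [0, 8, 7, 4, -4, -4, 4, 5]
i=6: xs[6] = (-4)-4 = -8 → [0, 8, 7, 4, -4, -4, -8, 5]
i=7: xs[7] = (-8)-5 = -13 → [0, 8, 7, 4, -4, -4, -8, -13]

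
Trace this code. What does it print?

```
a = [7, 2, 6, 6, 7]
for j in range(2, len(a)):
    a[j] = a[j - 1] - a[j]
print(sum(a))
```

j=2: a[2] = 2-6 = -4 → [7, 2, -4, 6, 7]
j=3: a[3] = (-4)-6 = -10 → [7, 2, -4, -10, 7]
j=4: a[4] = (-10)-7 = -17 → [7, 2, -4, -10, -17]
sum = -22

-22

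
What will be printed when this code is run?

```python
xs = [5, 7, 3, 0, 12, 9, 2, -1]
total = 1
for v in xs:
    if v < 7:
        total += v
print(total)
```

v=5: <7, total = 1+5 = 6
v=7: not <7
v=3: <7, total = 6+3 = 9
v=0: <7, total = 9+0 = 9
v=12: not <7
v=9: not <7
v=2: <7, total = 9+2 = 11
v=-1: <7, total = 11+(-1) = 10

10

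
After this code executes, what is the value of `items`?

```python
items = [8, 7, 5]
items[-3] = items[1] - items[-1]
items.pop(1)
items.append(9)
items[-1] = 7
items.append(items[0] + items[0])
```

[2, 5, 7, 4]

items[-3] = items[1]-items[-1] = 7-5 = 2 → [2, 7, 5]
pop(1) removes 7 → [2, 5]
append 9 → [2, 5, 9]
items[-1] = 7 → [2, 5, 7]
append items[0]+items[0] = 2+2 = 4 → [2, 5, 7, 4]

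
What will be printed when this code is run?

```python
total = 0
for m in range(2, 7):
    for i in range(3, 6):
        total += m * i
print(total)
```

m=2,i=3: total = 0+6 = 6
m=2,i=4: total = 6+8 = 14
m=2,i=5: total = 14+10 = 24
m=3,i=3: total = 24+9 = 33
m=3,i=4: total = 33+12 = 45
m=3,i=5: total = 45+15 = 60
m=4,i=3: total = 60+12 = 72
m=4,i=4: total = 72+16 = 88
m=4,i=5: total = 88+20 = 108
m=5,i=3: total = 108+15 = 123
m=5,i=4: total = 123+20 = 143
m=5,i=5: total = 143+25 = 168
m=6,i=3: total = 168+18 = 186
m=6,i=4: total = 186+24 = 210
m=6,i=5: total = 210+30 = 240

240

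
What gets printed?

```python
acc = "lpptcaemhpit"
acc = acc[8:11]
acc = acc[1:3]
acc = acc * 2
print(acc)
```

slice [8:11] → 'hpi'
slice [1:3] → 'pi'
repeat ×2 → 'pipi'

pipi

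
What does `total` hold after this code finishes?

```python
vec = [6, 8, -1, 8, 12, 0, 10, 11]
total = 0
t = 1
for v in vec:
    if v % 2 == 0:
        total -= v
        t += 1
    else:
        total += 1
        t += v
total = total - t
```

-59

v=6: even, total = 0-6 = -6; t=2
v=8: even, total = (-6)-8 = -14; t=3
v=-1: not even, total = (-14)+1 = -13; t=2
v=8: even, total = (-13)-8 = -21; t=3
v=12: even, total = (-21)-12 = -33; t=4
v=0: even, total = (-33)-0 = -33; t=5
v=10: even, total = (-33)-10 = -43; t=6
v=11: not even, total = (-43)+1 = -42; t=17
total-t = (-42)-17 = -59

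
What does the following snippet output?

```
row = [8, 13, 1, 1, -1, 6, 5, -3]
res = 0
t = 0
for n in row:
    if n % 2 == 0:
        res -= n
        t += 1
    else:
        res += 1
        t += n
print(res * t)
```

-144

n=8: even, res = 0-8 = -8; t=1
n=13: not even, res = (-8)+1 = -7; t=14
n=1: not even, res = (-7)+1 = -6; t=15
n=1: not even, res = (-6)+1 = -5; t=16
n=-1: not even, res = (-5)+1 = -4; t=15
n=6: even, res = (-4)-6 = -10; t=16
n=5: not even, res = (-10)+1 = -9; t=21
n=-3: not even, res = (-9)+1 = -8; t=18
res*t = (-8)*18 = -144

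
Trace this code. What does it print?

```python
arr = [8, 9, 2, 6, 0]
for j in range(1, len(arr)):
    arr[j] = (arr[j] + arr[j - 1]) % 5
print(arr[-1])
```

0

j=1: arr[1] = (9+8)%5 = 2 → [8, 2, 2, 6, 0]
j=2: arr[2] = (2+2)%5 = 4 → [8, 2, 4, 6, 0]
j=3: arr[3] = (6+4)%5 = 0 → [8, 2, 4, 0, 0]
j=4: arr[4] = (0+0)%5 = 0 → [8, 2, 4, 0, 0]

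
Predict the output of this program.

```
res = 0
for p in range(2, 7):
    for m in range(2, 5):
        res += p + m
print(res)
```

p=2,m=2: res = 0+4 = 4
p=2,m=3: res = 4+5 = 9
p=2,m=4: res = 9+6 = 15
p=3,m=2: res = 15+5 = 20
p=3,m=3: res = 20+6 = 26
p=3,m=4: res = 26+7 = 33
p=4,m=2: res = 33+6 = 39
p=4,m=3: res = 39+7 = 46
p=4,m=4: res = 46+8 = 54
p=5,m=2: res = 54+7 = 61
p=5,m=3: res = 61+8 = 69
p=5,m=4: res = 69+9 = 78
p=6,m=2: res = 78+8 = 86
p=6,m=3: res = 86+9 = 95
p=6,m=4: res = 95+10 = 105

105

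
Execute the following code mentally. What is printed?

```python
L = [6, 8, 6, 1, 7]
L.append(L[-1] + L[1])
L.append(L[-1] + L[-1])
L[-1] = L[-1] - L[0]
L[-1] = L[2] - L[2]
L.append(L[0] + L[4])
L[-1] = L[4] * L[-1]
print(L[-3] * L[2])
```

append L[-1]+L[1] = 7+8 = 15 → [6, 8, 6, 1, 7, 15]
append L[-1]+L[-1] = 15+15 = 30 → [6, 8, 6, 1, 7, 15, 30]
L[-1] = L[-1]-L[0] = 30-6 = 24 → [6, 8, 6, 1, 7, 15, 24]
L[-1] = L[2]-L[2] = 6-6 = 0 → [6, 8, 6, 1, 7, 15, 0]
append L[0]+L[4] = 6+7 = 13 → [6, 8, 6, 1, 7, 15, 0, 13]
L[-1] = L[4]*L[-1] = 7*13 = 91 → [6, 8, 6, 1, 7, 15, 0, 91]
L[-3]*L[2] = 15*6 = 90

90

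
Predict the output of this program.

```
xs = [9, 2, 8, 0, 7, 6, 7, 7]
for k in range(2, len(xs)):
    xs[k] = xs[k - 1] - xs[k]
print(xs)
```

k=2: xs[2] = 2-8 = -6 → [9, 2, -6, 0, 7, 6, 7, 7]
k=3: xs[3] = (-6)-0 = -6 → [9, 2, -6, -6, 7, 6, 7, 7]
k=4: xs[4] = (-6)-7 = -13 → [9, 2, -6, -6, -13, 6, 7, 7]
k=5: xs[5] = (-13)-6 = -19 → [9, 2, -6, -6, -13, -19, 7, 7]
k=6: xs[6] = (-19)-7 = -26 → [9, 2, -6, -6, -13, -19, -26, 7]
k=7: xs[7] = (-26)-7 = -33 → [9, 2, -6, -6, -13, -19, -26, -33]

[9, 2, -6, -6, -13, -19, -26, -33]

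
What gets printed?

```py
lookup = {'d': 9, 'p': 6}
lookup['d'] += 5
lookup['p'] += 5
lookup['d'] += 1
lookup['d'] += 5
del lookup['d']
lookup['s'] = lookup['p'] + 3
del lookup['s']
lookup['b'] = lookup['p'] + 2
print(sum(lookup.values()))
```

24

lookup['d'] = 9+5 = 14 → {'d': 14, 'p': 6}
lookup['p'] = 6+5 = 11 → {'d': 14, 'p': 11}
lookup['d'] = 14+1 = 15 → {'d': 15, 'p': 11}
lookup['d'] = 15+5 = 20 → {'d': 20, 'p': 11}
del 'd' → {'p': 11}
lookup['s'] = lookup['p']+3 = 14 → {'p': 11, 's': 14}
del 's' → {'p': 11}
lookup['b'] = lookup['p']+2 = 13 → {'p': 11, 'b': 13}
sum of values = 24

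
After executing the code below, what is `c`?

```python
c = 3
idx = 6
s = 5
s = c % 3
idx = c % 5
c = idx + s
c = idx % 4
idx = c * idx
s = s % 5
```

3

s = 3%3 = 0
idx = 3%5 = 3
c = 3+0 = 3
c = 3%4 = 3
idx = 3*3 = 9
s = 0%5 = 0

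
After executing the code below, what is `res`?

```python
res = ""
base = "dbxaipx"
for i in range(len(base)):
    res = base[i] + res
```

i=0: prepend 'd' → 'd'
i=1: prepend 'b' → 'bd'
i=2: prepend 'x' → 'xbd'
i=3: prepend 'a' → 'axbd'
i=4: prepend 'i' → 'iaxbd'
i=5: prepend 'p' → 'piaxbd'
i=6: prepend 'x' → 'xpiaxbd'

'xpiaxbd'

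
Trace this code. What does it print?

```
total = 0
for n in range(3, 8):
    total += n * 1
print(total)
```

25

n=3: total = 0+3*1 = 3
n=4: total = 3+4*1 = 7
n=5: total = 7+5*1 = 12
n=6: total = 12+6*1 = 18
n=7: total = 18+7*1 = 25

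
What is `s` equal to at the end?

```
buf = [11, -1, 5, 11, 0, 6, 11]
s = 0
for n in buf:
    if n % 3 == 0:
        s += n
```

6

n=11: not %3==0
n=-1: not %3==0
n=5: not %3==0
n=11: not %3==0
n=0: %3==0, s = 0+0 = 0
n=6: %3==0, s = 0+6 = 6
n=11: not %3==0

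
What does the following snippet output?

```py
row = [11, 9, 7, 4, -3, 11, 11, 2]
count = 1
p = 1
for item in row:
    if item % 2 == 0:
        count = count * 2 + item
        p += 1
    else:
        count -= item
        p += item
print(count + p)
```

item=11: not even, count = 1-11 = -10; p=12
item=9: not even, count = (-10)-9 = -19; p=21
item=7: not even, count = (-19)-7 = -26; p=28
item=4: even, count = (-26)*2+4 = -48; p=29
item=-3: not even, count = (-48)-(-3) = -45; p=26
item=11: not even, count = (-45)-11 = -56; p=37
item=11: not even, count = (-56)-11 = -67; p=48
item=2: even, count = (-67)*2+2 = -132; p=49
count+p = (-132)+49 = -83

-83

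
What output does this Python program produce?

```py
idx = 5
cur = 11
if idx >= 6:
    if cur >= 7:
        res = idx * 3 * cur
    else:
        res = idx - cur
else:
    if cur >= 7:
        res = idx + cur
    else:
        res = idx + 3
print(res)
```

16

idx=5, cur=11
idx >= 6 is False; cur >= 7 is True
→ res = idx + cur = 16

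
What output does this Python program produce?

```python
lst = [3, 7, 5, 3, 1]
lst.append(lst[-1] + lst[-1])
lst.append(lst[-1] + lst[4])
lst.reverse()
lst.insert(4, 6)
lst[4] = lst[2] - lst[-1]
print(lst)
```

[3, 2, 1, 3, -2, 5, 7, 3]

append lst[-1]+lst[-1] = 1+1 = 2 → [3, 7, 5, 3, 1, 2]
append lst[-1]+lst[4] = 2+1 = 3 → [3, 7, 5, 3, 1, 2, 3]
reverse → [3, 2, 1, 3, 5, 7, 3]
insert 6 at 4 → [3, 2, 1, 3, 6, 5, 7, 3]
lst[4] = lst[2]-lst[-1] = 1-3 = -2 → [3, 2, 1, 3, -2, 5, 7, 3]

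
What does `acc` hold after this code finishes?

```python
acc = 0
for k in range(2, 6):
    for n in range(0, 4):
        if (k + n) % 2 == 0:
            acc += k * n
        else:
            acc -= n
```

k=2,n=0: even sum, acc = 0+0 = 0
k=2,n=1: odd sum, acc = 0-1 = -1
k=2,n=2: even sum, acc = (-1)+4 = 3
k=2,n=3: odd sum, acc = 3-3 = 0
k=3,n=0: odd sum, acc = 0-0 = 0
k=3,n=1: even sum, acc = 0+3 = 3
k=3,n=2: odd sum, acc = 3-2 = 1
k=3,n=3: even sum, acc = 1+9 = 10
k=4,n=0: even sum, acc = 10+0 = 10
k=4,n=1: odd sum, acc = 10-1 = 9
k=4,n=2: even sum, acc = 9+8 = 17
k=4,n=3: odd sum, acc = 17-3 = 14
k=5,n=0: odd sum, acc = 14-0 = 14
k=5,n=1: even sum, acc = 14+5 = 19
k=5,n=2: odd sum, acc = 19-2 = 17
k=5,n=3: even sum, acc = 17+15 = 32

32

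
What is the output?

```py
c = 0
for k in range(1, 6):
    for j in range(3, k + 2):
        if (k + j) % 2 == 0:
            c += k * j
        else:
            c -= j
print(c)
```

40

k=2,j=3: odd sum, c = 0-3 = -3
k=3,j=3: even sum, c = (-3)+9 = 6
k=3,j=4: odd sum, c = 6-4 = 2
k=4,j=3: odd sum, c = 2-3 = -1
k=4,j=4: even sum, c = (-1)+16 = 15
k=4,j=5: odd sum, c = 15-5 = 10
k=5,j=3: even sum, c = 10+15 = 25
k=5,j=4: odd sum, c = 25-4 = 21
k=5,j=5: even sum, c = 21+25 = 46
k=5,j=6: odd sum, c = 46-6 = 40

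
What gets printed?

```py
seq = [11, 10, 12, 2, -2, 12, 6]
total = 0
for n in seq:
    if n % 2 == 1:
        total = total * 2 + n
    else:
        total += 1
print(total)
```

17

n=11: odd, total = 0*2+11 = 11
n=10: not odd, total = 11+1 = 12
n=12: not odd, total = 12+1 = 13
n=2: not odd, total = 13+1 = 14
n=-2: not odd, total = 14+1 = 15
n=12: not odd, total = 15+1 = 16
n=6: not odd, total = 16+1 = 17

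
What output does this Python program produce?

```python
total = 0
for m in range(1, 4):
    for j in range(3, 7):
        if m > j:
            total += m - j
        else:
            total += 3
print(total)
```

36

m=1,j=3: not 1>3, total = 0+3 = 3
m=1,j=4: not 1>4, total = 3+3 = 6
m=1,j=5: not 1>5, total = 6+3 = 9
m=1,j=6: not 1>6, total = 9+3 = 12
m=2,j=3: not 2>3, total = 12+3 = 15
m=2,j=4: not 2>4, total = 15+3 = 18
m=2,j=5: not 2>5, total = 18+3 = 21
m=2,j=6: not 2>6, total = 21+3 = 24
m=3,j=3: not 3>3, total = 24+3 = 27
m=3,j=4: not 3>4, total = 27+3 = 30
m=3,j=5: not 3>5, total = 30+3 = 33
m=3,j=6: not 3>6, total = 33+3 = 36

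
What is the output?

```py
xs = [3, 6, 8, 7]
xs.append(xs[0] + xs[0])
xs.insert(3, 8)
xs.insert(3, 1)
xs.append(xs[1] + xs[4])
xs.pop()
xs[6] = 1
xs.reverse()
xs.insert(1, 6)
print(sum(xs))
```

40

append xs[0]+xs[0] = 3+3 = 6 → [3, 6, 8, 7, 6]
insert 8 at 3 → [3, 6, 8, 8, 7, 6]
insert 1 at 3 → [3, 6, 8, 1, 8, 7, 6]
append xs[1]+xs[4] = 6+8 = 14 → [3, 6, 8, 1, 8, 7, 6, 14]
pop() removes 14 → [3, 6, 8, 1, 8, 7, 6]
xs[6] = 1 → [3, 6, 8, 1, 8, 7, 1]
reverse → [1, 7, 8, 1, 8, 6, 3]
insert 6 at 1 → [1, 6, 7, 8, 1, 8, 6, 3]
sum = 40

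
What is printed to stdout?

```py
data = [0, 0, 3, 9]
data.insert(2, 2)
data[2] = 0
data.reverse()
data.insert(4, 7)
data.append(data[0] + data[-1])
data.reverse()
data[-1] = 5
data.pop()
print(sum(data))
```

19

insert 2 at 2 → [0, 0, 2, 3, 9]
data[2] = 0 → [0, 0, 0, 3, 9]
reverse → [9, 3, 0, 0, 0]
insert 7 at 4 → [9, 3, 0, 0, 7, 0]
append data[0]+data[-1] = 9+0 = 9 → [9, 3, 0, 0, 7, 0, 9]
reverse → [9, 0, 7, 0, 0, 3, 9]
data[-1] = 5 → [9, 0, 7, 0, 0, 3, 5]
pop() removes 5 → [9, 0, 7, 0, 0, 3]
sum = 19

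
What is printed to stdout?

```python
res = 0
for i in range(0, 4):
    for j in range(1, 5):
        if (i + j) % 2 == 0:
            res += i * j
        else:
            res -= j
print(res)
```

8

i=0,j=1: odd sum, res = 0-1 = -1
i=0,j=2: even sum, res = (-1)+0 = -1
i=0,j=3: odd sum, res = (-1)-3 = -4
i=0,j=4: even sum, res = (-4)+0 = -4
i=1,j=1: even sum, res = (-4)+1 = -3
i=1,j=2: odd sum, res = (-3)-2 = -5
i=1,j=3: even sum, res = (-5)+3 = -2
i=1,j=4: odd sum, res = (-2)-4 = -6
i=2,j=1: odd sum, res = (-6)-1 = -7
i=2,j=2: even sum, res = (-7)+4 = -3
i=2,j=3: odd sum, res = (-3)-3 = -6
i=2,j=4: even sum, res = (-6)+8 = 2
i=3,j=1: even sum, res = 2+3 = 5
i=3,j=2: odd sum, res = 5-2 = 3
i=3,j=3: even sum, res = 3+9 = 12
i=3,j=4: odd sum, res = 12-4 = 8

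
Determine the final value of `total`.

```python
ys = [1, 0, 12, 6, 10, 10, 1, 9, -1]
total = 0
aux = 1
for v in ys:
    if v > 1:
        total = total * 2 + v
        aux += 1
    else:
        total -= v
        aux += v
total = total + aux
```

283

v=1: not >1, total = 0-1 = -1; aux=2
v=0: not >1, total = (-1)-0 = -1; aux=2
v=12: >1, total = (-1)*2+12 = 10; aux=3
v=6: >1, total = 10*2+6 = 26; aux=4
v=10: >1, total = 26*2+10 = 62; aux=5
v=10: >1, total = 62*2+10 = 134; aux=6
v=1: not >1, total = 134-1 = 133; aux=7
v=9: >1, total = 133*2+9 = 275; aux=8
v=-1: not >1, total = 275-(-1) = 276; aux=7
total+aux = 276+7 = 283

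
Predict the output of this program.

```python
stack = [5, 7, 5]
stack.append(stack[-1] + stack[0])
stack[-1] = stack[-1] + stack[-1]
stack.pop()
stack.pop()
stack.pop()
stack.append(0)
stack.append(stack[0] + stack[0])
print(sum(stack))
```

15

append stack[-1]+stack[0] = 5+5 = 10 → [5, 7, 5, 10]
stack[-1] = stack[-1]+stack[-1] = 10+10 = 20 → [5, 7, 5, 20]
pop() removes 20 → [5, 7, 5]
pop() removes 5 → [5, 7]
pop() removes 7 → [5]
append 0 → [5, 0]
append stack[0]+stack[0] = 5+5 = 10 → [5, 0, 10]
sum = 15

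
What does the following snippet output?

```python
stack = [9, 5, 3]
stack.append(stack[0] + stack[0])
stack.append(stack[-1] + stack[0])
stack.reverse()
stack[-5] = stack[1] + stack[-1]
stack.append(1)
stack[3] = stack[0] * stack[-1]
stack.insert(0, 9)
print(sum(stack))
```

append stack[0]+stack[0] = 9+9 = 18 → [9, 5, 3, 18]
append stack[-1]+stack[0] = 18+9 = 27 → [9, 5, 3, 18, 27]
reverse → [27, 18, 3, 5, 9]
stack[-5] = stack[1]+stack[-1] = 18+9 = 27 → [27, 18, 3, 5, 9]
append 1 → [27, 18, 3, 5, 9, 1]
stack[3] = stack[0]*stack[-1] = 27*1 = 27 → [27, 18, 3, 27, 9, 1]
insert 9 at 0 → [9, 27, 18, 3, 27, 9, 1]
sum = 94

94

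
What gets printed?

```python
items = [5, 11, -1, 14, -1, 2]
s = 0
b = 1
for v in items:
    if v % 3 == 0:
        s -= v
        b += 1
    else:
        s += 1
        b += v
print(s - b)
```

-25

v=5: not %3==0, s = 0+1 = 1; b=6
v=11: not %3==0, s = 1+1 = 2; b=17
v=-1: not %3==0, s = 2+1 = 3; b=16
v=14: not %3==0, s = 3+1 = 4; b=30
v=-1: not %3==0, s = 4+1 = 5; b=29
v=2: not %3==0, s = 5+1 = 6; b=31
s-b = 6-31 = -25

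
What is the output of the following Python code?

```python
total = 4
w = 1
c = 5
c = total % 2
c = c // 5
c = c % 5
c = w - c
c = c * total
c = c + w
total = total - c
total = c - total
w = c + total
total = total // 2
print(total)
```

3

c = 4%2 = 0
c = 0//5 = 0
c = 0%5 = 0
c = 1-0 = 1
c = 1*4 = 4
c = 4+1 = 5
total = 4-5 = -1
total = 5-(-1) = 6
w = 5+6 = 11
total = 6//2 = 3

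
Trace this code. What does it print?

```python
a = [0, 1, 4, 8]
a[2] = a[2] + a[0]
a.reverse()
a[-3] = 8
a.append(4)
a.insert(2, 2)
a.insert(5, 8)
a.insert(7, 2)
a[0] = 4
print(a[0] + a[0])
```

a[2] = a[2]+a[0] = 4+0 = 4 → [0, 1, 4, 8]
reverse → [8, 4, 1, 0]
a[-3] = 8 → [8, 8, 1, 0]
append 4 → [8, 8, 1, 0, 4]
insert 2 at 2 → [8, 8, 2, 1, 0, 4]
insert 8 at 5 → [8, 8, 2, 1, 0, 8, 4]
insert 2 at 7 → [8, 8, 2, 1, 0, 8, 4, 2]
a[0] = 4 → [4, 8, 2, 1, 0, 8, 4, 2]
a[0]+a[0] = 4+4 = 8

8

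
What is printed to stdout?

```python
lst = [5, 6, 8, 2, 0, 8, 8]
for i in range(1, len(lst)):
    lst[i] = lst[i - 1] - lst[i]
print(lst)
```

[5, -1, -9, -11, -11, -19, -27]

i=1: lst[1] = 5-6 = -1 → [5, -1, 8, 2, 0, 8, 8]
i=2: lst[2] = (-1)-8 = -9 → [5, -1, -9, 2, 0, 8, 8]
i=3: lst[3] = (-9)-2 = -11 → [5, -1, -9, -11, 0, 8, 8]
i=4: lst[4] = (-11)-0 = -11 → [5, -1, -9, -11, -11, 8, 8]
i=5: lst[5] = (-11)-8 = -19 → [5, -1, -9, -11, -11, -19, 8]
i=6: lst[6] = (-19)-8 = -27 → [5, -1, -9, -11, -11, -19, -27]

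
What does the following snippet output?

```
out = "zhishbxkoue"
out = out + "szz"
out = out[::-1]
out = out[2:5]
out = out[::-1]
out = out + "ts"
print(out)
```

uests

+ 'szz' → 'zhishbxkoueszz'
reverse → 'zzseuokxbhsihz'
slice [2:5] → 'seu'
reverse → 'ues'
+ 'ts' → 'uests'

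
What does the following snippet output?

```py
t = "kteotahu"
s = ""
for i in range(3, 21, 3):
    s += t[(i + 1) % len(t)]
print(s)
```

tueako

i=3: add t[4]='t' → 't'
i=6: add t[7]='u' → 'tu'
i=9: add t[2]='e' → 'tue'
i=12: add t[5]='a' → 'tuea'
i=15: add t[0]='k' → 'tueak'
i=18: add t[3]='o' → 'tueako'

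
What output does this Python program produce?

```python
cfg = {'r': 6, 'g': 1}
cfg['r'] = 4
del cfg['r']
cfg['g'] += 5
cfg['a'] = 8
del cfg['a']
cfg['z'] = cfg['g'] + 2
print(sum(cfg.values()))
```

cfg['r'] = 4 → {'r': 4, 'g': 1}
del 'r' → {'g': 1}
cfg['g'] = 1+5 = 6 → {'g': 6}
cfg['a'] = 8 → {'g': 6, 'a': 8}
del 'a' → {'g': 6}
cfg['z'] = cfg['g']+2 = 8 → {'g': 6, 'z': 8}
sum of values = 14

14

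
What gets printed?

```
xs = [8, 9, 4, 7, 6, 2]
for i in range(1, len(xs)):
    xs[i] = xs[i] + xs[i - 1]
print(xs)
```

[8, 17, 21, 28, 34, 36]

i=1: xs[1] = 9+8 = 17 → [8, 17, 4, 7, 6, 2]
i=2: xs[2] = 4+17 = 21 → [8, 17, 21, 7, 6, 2]
i=3: xs[3] = 7+21 = 28 → [8, 17, 21, 28, 6, 2]
i=4: xs[4] = 6+28 = 34 → [8, 17, 21, 28, 34, 2]
i=5: xs[5] = 2+34 = 36 → [8, 17, 21, 28, 34, 36]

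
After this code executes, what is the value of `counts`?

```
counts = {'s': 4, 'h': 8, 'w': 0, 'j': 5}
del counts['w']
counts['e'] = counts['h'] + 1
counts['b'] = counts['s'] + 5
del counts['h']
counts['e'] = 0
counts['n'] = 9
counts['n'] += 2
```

{'s': 4, 'j': 5, 'e': 0, 'b': 9, 'n': 11}

del 'w' → {'s': 4, 'h': 8, 'j': 5}
counts['e'] = counts['h']+1 = 9 → {'s': 4, 'h': 8, 'j': 5, 'e': 9}
counts['b'] = counts['s']+5 = 9 → {'s': 4, 'h': 8, 'j': 5, 'e': 9, 'b': 9}
del 'h' → {'s': 4, 'j': 5, 'e': 9, 'b': 9}
counts['e'] = 0 → {'s': 4, 'j': 5, 'e': 0, 'b': 9}
counts['n'] = 9 → {'s': 4, 'j': 5, 'e': 0, 'b': 9, 'n': 9}
counts['n'] = 9+2 = 11 → {'s': 4, 'j': 5, 'e': 0, 'b': 9, 'n': 11}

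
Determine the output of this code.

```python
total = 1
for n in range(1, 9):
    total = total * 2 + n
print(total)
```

758

n=1: total = 1*2+1 = 3
n=2: total = 3*2+2 = 8
n=3: total = 8*2+3 = 19
n=4: total = 19*2+4 = 42
n=5: total = 42*2+5 = 89
n=6: total = 89*2+6 = 184
n=7: total = 184*2+7 = 375
n=8: total = 375*2+8 = 758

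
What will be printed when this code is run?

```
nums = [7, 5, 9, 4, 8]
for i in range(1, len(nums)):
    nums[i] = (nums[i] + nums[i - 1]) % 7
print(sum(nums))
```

i=1: nums[1] = (5+7)%7 = 5 → [7, 5, 9, 4, 8]
i=2: nums[2] = (9+5)%7 = 0 → [7, 5, 0, 4, 8]
i=3: nums[3] = (4+0)%7 = 4 → [7, 5, 0, 4, 8]
i=4: nums[4] = (8+4)%7 = 5 → [7, 5, 0, 4, 5]
sum = 21

21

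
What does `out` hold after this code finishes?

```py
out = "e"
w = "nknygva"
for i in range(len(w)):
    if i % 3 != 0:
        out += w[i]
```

i=0: skip
i=1: add 'k' → 'ek'
i=2: add 'n' → 'ekn'
i=3: skip
i=4: add 'g' → 'ekng'
i=5: add 'v' → 'ekngv'
i=6: skip

'ekngv'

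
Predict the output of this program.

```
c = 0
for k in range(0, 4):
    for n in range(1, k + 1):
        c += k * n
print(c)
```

25

k=1,n=1: c = 0+1 = 1
k=2,n=1: c = 1+2 = 3
k=2,n=2: c = 3+4 = 7
k=3,n=1: c = 7+3 = 10
k=3,n=2: c = 10+6 = 16
k=3,n=3: c = 16+9 = 25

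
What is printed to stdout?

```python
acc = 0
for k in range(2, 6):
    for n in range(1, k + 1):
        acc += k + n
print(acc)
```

88

k=2,n=1: acc = 0+3 = 3
k=2,n=2: acc = 3+4 = 7
k=3,n=1: acc = 7+4 = 11
k=3,n=2: acc = 11+5 = 16
k=3,n=3: acc = 16+6 = 22
k=4,n=1: acc = 22+5 = 27
k=4,n=2: acc = 27+6 = 33
k=4,n=3: acc = 33+7 = 40
k=4,n=4: acc = 40+8 = 48
k=5,n=1: acc = 48+6 = 54
k=5,n=2: acc = 54+7 = 61
k=5,n=3: acc = 61+8 = 69
k=5,n=4: acc = 69+9 = 78
k=5,n=5: acc = 78+10 = 88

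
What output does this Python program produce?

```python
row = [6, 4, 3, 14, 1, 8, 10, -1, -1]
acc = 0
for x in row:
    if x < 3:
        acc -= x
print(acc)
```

x=6: not <3
x=4: not <3
x=3: not <3
x=14: not <3
x=1: <3, acc = 0-1 = -1
x=8: not <3
x=10: not <3
x=-1: <3, acc = (-1)-(-1) = 0
x=-1: <3, acc = 0-(-1) = 1

1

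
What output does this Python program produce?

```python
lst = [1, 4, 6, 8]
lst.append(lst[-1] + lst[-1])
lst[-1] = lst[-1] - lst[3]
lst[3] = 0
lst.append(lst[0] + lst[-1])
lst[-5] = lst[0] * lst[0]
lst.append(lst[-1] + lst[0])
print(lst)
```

[1, 1, 6, 0, 8, 9, 10]

append lst[-1]+lst[-1] = 8+8 = 16 → [1, 4, 6, 8, 16]
lst[-1] = lst[-1]-lst[3] = 16-8 = 8 → [1, 4, 6, 8, 8]
lst[3] = 0 → [1, 4, 6, 0, 8]
append lst[0]+lst[-1] = 1+8 = 9 → [1, 4, 6, 0, 8, 9]
lst[-5] = lst[0]*lst[0] = 1*1 = 1 → [1, 1, 6, 0, 8, 9]
append lst[-1]+lst[0] = 9+1 = 10 → [1, 1, 6, 0, 8, 9, 10]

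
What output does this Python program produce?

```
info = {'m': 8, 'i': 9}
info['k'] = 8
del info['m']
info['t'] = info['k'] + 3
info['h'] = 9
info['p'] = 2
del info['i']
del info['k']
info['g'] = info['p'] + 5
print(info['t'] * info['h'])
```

info['k'] = 8 → {'m': 8, 'i': 9, 'k': 8}
del 'm' → {'i': 9, 'k': 8}
info['t'] = info['k']+3 = 11 → {'i': 9, 'k': 8, 't': 11}
info['h'] = 9 → {'i': 9, 'k': 8, 't': 11, 'h': 9}
info['p'] = 2 → {'i': 9, 'k': 8, 't': 11, 'h': 9, 'p': 2}
del 'i' → {'k': 8, 't': 11, 'h': 9, 'p': 2}
del 'k' → {'t': 11, 'h': 9, 'p': 2}
info['g'] = info['p']+5 = 7 → {'t': 11, 'h': 9, 'p': 2, 'g': 7}
info['t']*info['h'] = 11*9 = 99

99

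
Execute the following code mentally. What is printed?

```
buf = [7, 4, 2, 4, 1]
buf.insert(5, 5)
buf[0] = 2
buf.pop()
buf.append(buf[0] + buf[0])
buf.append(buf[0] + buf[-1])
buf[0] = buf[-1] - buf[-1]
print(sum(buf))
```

21

insert 5 at 5 → [7, 4, 2, 4, 1, 5]
buf[0] = 2 → [2, 4, 2, 4, 1, 5]
pop() removes 5 → [2, 4, 2, 4, 1]
append buf[0]+buf[0] = 2+2 = 4 → [2, 4, 2, 4, 1, 4]
append buf[0]+buf[-1] = 2+4 = 6 → [2, 4, 2, 4, 1, 4, 6]
buf[0] = buf[-1]-buf[-1] = 6-6 = 0 → [0, 4, 2, 4, 1, 4, 6]
sum = 21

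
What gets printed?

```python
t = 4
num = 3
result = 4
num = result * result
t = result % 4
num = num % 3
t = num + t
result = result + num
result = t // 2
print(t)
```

num = 4*4 = 16
t = 4%4 = 0
num = 16%3 = 1
t = 1+0 = 1
result = 4+1 = 5
result = 1//2 = 0

1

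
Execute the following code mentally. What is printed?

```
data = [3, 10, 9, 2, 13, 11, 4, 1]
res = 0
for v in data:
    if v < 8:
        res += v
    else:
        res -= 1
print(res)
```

v=3: <8, res = 0+3 = 3
v=10: not <8, res = 3-1 = 2
v=9: not <8, res = 2-1 = 1
v=2: <8, res = 1+2 = 3
v=13: not <8, res = 3-1 = 2
v=11: not <8, res = 2-1 = 1
v=4: <8, res = 1+4 = 5
v=1: <8, res = 5+1 = 6

6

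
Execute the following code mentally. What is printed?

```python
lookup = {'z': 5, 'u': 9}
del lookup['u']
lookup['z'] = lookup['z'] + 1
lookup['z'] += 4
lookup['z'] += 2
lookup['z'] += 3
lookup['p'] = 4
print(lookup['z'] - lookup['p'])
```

11

del 'u' → {'z': 5}
lookup['z'] = lookup['z']+1 = 6 → {'z': 6}
lookup['z'] = 6+4 = 10 → {'z': 10}
lookup['z'] = 10+2 = 12 → {'z': 12}
lookup['z'] = 12+3 = 15 → {'z': 15}
lookup['p'] = 4 → {'z': 15, 'p': 4}
lookup['z']-lookup['p'] = 15-4 = 11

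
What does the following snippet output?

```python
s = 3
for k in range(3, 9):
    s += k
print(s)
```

36

k=3: s = 3+3 = 6
k=4: s = 6+4 = 10
k=5: s = 10+5 = 15
k=6: s = 15+6 = 21
k=7: s = 21+7 = 28
k=8: s = 28+8 = 36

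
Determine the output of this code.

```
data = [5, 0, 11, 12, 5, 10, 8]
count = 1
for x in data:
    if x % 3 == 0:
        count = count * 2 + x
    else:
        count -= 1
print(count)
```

x=5: not %3==0, count = 1-1 = 0
x=0: %3==0, count = 0*2+0 = 0
x=11: not %3==0, count = 0-1 = -1
x=12: %3==0, count = (-1)*2+12 = 10
x=5: not %3==0, count = 10-1 = 9
x=10: not %3==0, count = 9-1 = 8
x=8: not %3==0, count = 8-1 = 7

7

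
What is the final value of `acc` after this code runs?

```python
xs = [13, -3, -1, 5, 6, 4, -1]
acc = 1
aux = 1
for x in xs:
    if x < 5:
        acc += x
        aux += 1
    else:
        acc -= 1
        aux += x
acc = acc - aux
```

-32

x=13: not <5, acc = 1-1 = 0; aux=14
x=-3: <5, acc = 0+(-3) = -3; aux=15
x=-1: <5, acc = (-3)+(-1) = -4; aux=16
x=5: not <5, acc = (-4)-1 = -5; aux=21
x=6: not <5, acc = (-5)-1 = -6; aux=27
x=4: <5, acc = (-6)+4 = -2; aux=28
x=-1: <5, acc = (-2)+(-1) = -3; aux=29
acc-aux = (-3)-29 = -32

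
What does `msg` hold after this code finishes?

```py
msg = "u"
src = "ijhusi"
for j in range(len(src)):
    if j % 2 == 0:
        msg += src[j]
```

'uihs'

j=0: add 'i' → 'ui'
j=1: skip
j=2: add 'h' → 'uih'
j=3: skip
j=4: add 's' → 'uihs'
j=5: skip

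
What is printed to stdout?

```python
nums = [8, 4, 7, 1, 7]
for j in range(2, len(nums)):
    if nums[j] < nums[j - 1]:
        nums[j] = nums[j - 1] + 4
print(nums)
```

j=2: 7>=4, unchanged → [8, 4, 7, 1, 7]
j=3: 1<7, nums[3] = 7+4 = 11 → [8, 4, 7, 11, 7]
j=4: 7<11, nums[4] = 11+4 = 15 → [8, 4, 7, 11, 15]

[8, 4, 7, 11, 15]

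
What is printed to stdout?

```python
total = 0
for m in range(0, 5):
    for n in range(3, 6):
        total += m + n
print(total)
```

90

m=0,n=3: total = 0+3 = 3
m=0,n=4: total = 3+4 = 7
m=0,n=5: total = 7+5 = 12
m=1,n=3: total = 12+4 = 16
m=1,n=4: total = 16+5 = 21
m=1,n=5: total = 21+6 = 27
m=2,n=3: total = 27+5 = 32
m=2,n=4: total = 32+6 = 38
m=2,n=5: total = 38+7 = 45
m=3,n=3: total = 45+6 = 51
m=3,n=4: total = 51+7 = 58
m=3,n=5: total = 58+8 = 66
m=4,n=3: total = 66+7 = 73
m=4,n=4: total = 73+8 = 81
m=4,n=5: total = 81+9 = 90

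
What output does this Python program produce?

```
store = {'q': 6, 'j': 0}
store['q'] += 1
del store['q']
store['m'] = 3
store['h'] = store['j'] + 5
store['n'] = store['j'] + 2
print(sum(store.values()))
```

10

store['q'] = 6+1 = 7 → {'q': 7, 'j': 0}
del 'q' → {'j': 0}
store['m'] = 3 → {'j': 0, 'm': 3}
store['h'] = store['j']+5 = 5 → {'j': 0, 'm': 3, 'h': 5}
store['n'] = store['j']+2 = 2 → {'j': 0, 'm': 3, 'h': 5, 'n': 2}
sum of values = 10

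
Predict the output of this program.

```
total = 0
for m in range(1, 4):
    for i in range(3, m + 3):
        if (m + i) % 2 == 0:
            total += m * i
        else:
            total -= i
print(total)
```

m=1,i=3: even sum, total = 0+3 = 3
m=2,i=3: odd sum, total = 3-3 = 0
m=2,i=4: even sum, total = 0+8 = 8
m=3,i=3: even sum, total = 8+9 = 17
m=3,i=4: odd sum, total = 17-4 = 13
m=3,i=5: even sum, total = 13+15 = 28

28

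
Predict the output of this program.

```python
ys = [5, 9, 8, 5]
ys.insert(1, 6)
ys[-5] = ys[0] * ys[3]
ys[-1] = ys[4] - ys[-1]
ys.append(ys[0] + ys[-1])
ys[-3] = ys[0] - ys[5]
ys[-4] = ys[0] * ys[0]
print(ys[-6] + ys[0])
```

insert 6 at 1 → [5, 6, 9, 8, 5]
ys[-5] = ys[0]*ys[3] = 5*8 = 40 → [40, 6, 9, 8, 5]
ys[-1] = ys[4]-ys[-1] = 5-5 = 0 → [40, 6, 9, 8, 0]
append ys[0]+ys[-1] = 40+0 = 40 → [40, 6, 9, 8, 0, 40]
ys[-3] = ys[0]-ys[5] = 40-40 = 0 → [40, 6, 9, 0, 0, 40]
ys[-4] = ys[0]*ys[0] = 40*40 = 1600 → [40, 6, 1600, 0, 0, 40]
ys[-6]+ys[0] = 40+40 = 80

80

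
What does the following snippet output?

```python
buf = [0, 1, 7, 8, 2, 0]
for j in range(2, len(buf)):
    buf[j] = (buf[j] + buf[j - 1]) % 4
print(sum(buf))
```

5

j=2: buf[2] = (7+1)%4 = 0 → [0, 1, 0, 8, 2, 0]
j=3: buf[3] = (8+0)%4 = 0 → [0, 1, 0, 0, 2, 0]
j=4: buf[4] = (2+0)%4 = 2 → [0, 1, 0, 0, 2, 0]
j=5: buf[5] = (0+2)%4 = 2 → [0, 1, 0, 0, 2, 2]
sum = 5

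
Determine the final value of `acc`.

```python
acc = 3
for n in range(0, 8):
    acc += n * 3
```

87

n=0: acc = 3+0*3 = 3
n=1: acc = 3+1*3 = 6
n=2: acc = 6+2*3 = 12
n=3: acc = 12+3*3 = 21
n=4: acc = 21+4*3 = 33
n=5: acc = 33+5*3 = 48
n=6: acc = 48+6*3 = 66
n=7: acc = 66+7*3 = 87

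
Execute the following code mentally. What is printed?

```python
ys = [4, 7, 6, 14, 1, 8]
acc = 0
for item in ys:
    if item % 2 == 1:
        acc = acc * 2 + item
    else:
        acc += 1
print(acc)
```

24

item=4: not odd, acc = 0+1 = 1
item=7: odd, acc = 1*2+7 = 9
item=6: not odd, acc = 9+1 = 10
item=14: not odd, acc = 10+1 = 11
item=1: odd, acc = 11*2+1 = 23
item=8: not odd, acc = 23+1 = 24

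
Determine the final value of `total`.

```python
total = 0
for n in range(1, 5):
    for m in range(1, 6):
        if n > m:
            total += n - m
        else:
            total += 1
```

n=1,m=1: not 1>1, total = 0+1 = 1
n=1,m=2: not 1>2, total = 1+1 = 2
n=1,m=3: not 1>3, total = 2+1 = 3
n=1,m=4: not 1>4, total = 3+1 = 4
n=1,m=5: not 1>5, total = 4+1 = 5
n=2,m=1: 2>1, total = 5+1 = 6
n=2,m=2: not 2>2, total = 6+1 = 7
n=2,m=3: not 2>3, total = 7+1 = 8
n=2,m=4: not 2>4, total = 8+1 = 9
n=2,m=5: not 2>5, total = 9+1 = 10
n=3,m=1: 3>1, total = 10+2 = 12
n=3,m=2: 3>2, total = 12+1 = 13
n=3,m=3: not 3>3, total = 13+1 = 14
n=3,m=4: not 3>4, total = 14+1 = 15
n=3,m=5: not 3>5, total = 15+1 = 16
n=4,m=1: 4>1, total = 16+3 = 19
n=4,m=2: 4>2, total = 19+2 = 21
n=4,m=3: 4>3, total = 21+1 = 22
n=4,m=4: not 4>4, total = 22+1 = 23
n=4,m=5: not 4>5, total = 23+1 = 24

24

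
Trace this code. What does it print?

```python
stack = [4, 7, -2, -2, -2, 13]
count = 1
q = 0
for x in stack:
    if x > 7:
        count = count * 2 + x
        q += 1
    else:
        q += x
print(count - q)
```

9

x=4: not >7; q=4
x=7: not >7; q=11
x=-2: not >7; q=9
x=-2: not >7; q=7
x=-2: not >7; q=5
x=13: >7, count = 1*2+13 = 15; q=6
count-q = 15-6 = 9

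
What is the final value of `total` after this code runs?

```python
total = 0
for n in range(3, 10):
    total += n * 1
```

n=3: total = 0+3*1 = 3
n=4: total = 3+4*1 = 7
n=5: total = 7+5*1 = 12
n=6: total = 12+6*1 = 18
n=7: total = 18+7*1 = 25
n=8: total = 25+8*1 = 33
n=9: total = 33+9*1 = 42

42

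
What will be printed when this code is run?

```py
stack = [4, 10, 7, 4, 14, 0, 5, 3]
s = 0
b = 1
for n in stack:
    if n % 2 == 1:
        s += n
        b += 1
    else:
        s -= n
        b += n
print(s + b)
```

n=4: not odd, s = 0-4 = -4; b=5
n=10: not odd, s = (-4)-10 = -14; b=15
n=7: odd, s = (-14)+7 = -7; b=16
n=4: not odd, s = (-7)-4 = -11; b=20
n=14: not odd, s = (-11)-14 = -25; b=34
n=0: not odd, s = (-25)-0 = -25; b=34
n=5: odd, s = (-25)+5 = -20; b=35
n=3: odd, s = (-20)+3 = -17; b=36
s+b = (-17)+36 = 19

19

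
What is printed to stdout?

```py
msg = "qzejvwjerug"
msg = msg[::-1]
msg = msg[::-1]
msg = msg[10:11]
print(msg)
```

g

reverse → 'gurejwvjezq'
reverse → 'qzejvwjerug'
slice [10:11] → 'g'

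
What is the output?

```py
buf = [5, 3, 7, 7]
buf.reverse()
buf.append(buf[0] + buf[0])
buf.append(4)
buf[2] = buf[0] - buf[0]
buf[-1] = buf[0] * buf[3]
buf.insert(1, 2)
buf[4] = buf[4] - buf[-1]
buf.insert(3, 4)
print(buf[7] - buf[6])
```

reverse → [7, 7, 3, 5]
append buf[0]+buf[0] = 7+7 = 14 → [7, 7, 3, 5, 14]
append 4 → [7, 7, 3, 5, 14, 4]
buf[2] = buf[0]-buf[0] = 7-7 = 0 → [7, 7, 0, 5, 14, 4]
buf[-1] = buf[0]*buf[3] = 7*5 = 35 → [7, 7, 0, 5, 14, 35]
insert 2 at 1 → [7, 2, 7, 0, 5, 14, 35]
buf[4] = buf[4]-buf[-1] = 5-35 = -30 → [7, 2, 7, 0, -30, 14, 35]
insert 4 at 3 → [7, 2, 7, 4, 0, -30, 14, 35]
buf[7]-buf[6] = 35-14 = 21

21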